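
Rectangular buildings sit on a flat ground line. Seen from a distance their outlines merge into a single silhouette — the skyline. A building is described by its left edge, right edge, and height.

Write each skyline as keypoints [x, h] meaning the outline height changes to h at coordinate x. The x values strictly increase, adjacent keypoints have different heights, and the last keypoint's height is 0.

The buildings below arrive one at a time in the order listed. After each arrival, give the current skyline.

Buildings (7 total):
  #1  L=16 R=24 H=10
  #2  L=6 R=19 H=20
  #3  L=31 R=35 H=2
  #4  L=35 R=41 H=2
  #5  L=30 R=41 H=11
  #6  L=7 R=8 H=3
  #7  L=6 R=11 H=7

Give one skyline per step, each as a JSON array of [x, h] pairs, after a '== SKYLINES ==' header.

== SKYLINES ==
[[16,10],[24,0]]
[[6,20],[19,10],[24,0]]
[[6,20],[19,10],[24,0],[31,2],[35,0]]
[[6,20],[19,10],[24,0],[31,2],[41,0]]
[[6,20],[19,10],[24,0],[30,11],[41,0]]
[[6,20],[19,10],[24,0],[30,11],[41,0]]
[[6,20],[19,10],[24,0],[30,11],[41,0]]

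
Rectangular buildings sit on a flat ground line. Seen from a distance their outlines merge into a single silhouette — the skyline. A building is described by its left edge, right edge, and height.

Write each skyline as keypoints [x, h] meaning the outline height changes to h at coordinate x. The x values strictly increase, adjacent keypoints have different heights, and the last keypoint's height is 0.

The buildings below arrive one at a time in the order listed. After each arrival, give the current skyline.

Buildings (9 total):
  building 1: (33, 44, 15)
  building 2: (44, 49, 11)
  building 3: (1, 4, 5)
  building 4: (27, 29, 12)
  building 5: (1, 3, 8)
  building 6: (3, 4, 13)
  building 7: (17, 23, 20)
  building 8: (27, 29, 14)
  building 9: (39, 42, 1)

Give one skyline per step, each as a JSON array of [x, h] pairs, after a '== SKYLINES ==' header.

== SKYLINES ==
[[33,15],[44,0]]
[[33,15],[44,11],[49,0]]
[[1,5],[4,0],[33,15],[44,11],[49,0]]
[[1,5],[4,0],[27,12],[29,0],[33,15],[44,11],[49,0]]
[[1,8],[3,5],[4,0],[27,12],[29,0],[33,15],[44,11],[49,0]]
[[1,8],[3,13],[4,0],[27,12],[29,0],[33,15],[44,11],[49,0]]
[[1,8],[3,13],[4,0],[17,20],[23,0],[27,12],[29,0],[33,15],[44,11],[49,0]]
[[1,8],[3,13],[4,0],[17,20],[23,0],[27,14],[29,0],[33,15],[44,11],[49,0]]
[[1,8],[3,13],[4,0],[17,20],[23,0],[27,14],[29,0],[33,15],[44,11],[49,0]]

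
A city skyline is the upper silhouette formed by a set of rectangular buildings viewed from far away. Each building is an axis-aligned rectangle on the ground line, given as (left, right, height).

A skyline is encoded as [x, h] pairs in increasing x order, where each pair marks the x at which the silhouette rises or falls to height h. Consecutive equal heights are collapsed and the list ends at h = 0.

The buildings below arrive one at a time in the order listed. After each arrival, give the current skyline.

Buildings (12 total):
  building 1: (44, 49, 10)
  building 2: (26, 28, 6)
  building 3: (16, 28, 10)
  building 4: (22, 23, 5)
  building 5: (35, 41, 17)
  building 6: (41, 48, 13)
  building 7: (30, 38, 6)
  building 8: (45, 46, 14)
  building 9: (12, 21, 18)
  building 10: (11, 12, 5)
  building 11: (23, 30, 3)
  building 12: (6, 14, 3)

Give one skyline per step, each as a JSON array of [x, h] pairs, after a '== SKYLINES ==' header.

== SKYLINES ==
[[44,10],[49,0]]
[[26,6],[28,0],[44,10],[49,0]]
[[16,10],[28,0],[44,10],[49,0]]
[[16,10],[28,0],[44,10],[49,0]]
[[16,10],[28,0],[35,17],[41,0],[44,10],[49,0]]
[[16,10],[28,0],[35,17],[41,13],[48,10],[49,0]]
[[16,10],[28,0],[30,6],[35,17],[41,13],[48,10],[49,0]]
[[16,10],[28,0],[30,6],[35,17],[41,13],[45,14],[46,13],[48,10],[49,0]]
[[12,18],[21,10],[28,0],[30,6],[35,17],[41,13],[45,14],[46,13],[48,10],[49,0]]
[[11,5],[12,18],[21,10],[28,0],[30,6],[35,17],[41,13],[45,14],[46,13],[48,10],[49,0]]
[[11,5],[12,18],[21,10],[28,3],[30,6],[35,17],[41,13],[45,14],[46,13],[48,10],[49,0]]
[[6,3],[11,5],[12,18],[21,10],[28,3],[30,6],[35,17],[41,13],[45,14],[46,13],[48,10],[49,0]]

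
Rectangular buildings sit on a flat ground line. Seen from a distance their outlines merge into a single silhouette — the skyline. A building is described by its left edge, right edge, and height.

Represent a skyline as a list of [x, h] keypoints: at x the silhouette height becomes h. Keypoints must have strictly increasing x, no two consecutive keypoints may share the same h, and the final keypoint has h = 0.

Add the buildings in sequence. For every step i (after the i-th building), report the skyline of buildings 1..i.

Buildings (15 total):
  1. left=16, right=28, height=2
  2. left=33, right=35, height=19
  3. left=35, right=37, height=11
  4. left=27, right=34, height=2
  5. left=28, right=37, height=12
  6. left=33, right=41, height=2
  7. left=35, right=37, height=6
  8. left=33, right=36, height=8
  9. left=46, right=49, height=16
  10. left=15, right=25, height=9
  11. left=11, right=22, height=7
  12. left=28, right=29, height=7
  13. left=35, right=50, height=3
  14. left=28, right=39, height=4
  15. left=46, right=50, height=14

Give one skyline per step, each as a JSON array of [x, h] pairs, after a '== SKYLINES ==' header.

== SKYLINES ==
[[16,2],[28,0]]
[[16,2],[28,0],[33,19],[35,0]]
[[16,2],[28,0],[33,19],[35,11],[37,0]]
[[16,2],[33,19],[35,11],[37,0]]
[[16,2],[28,12],[33,19],[35,12],[37,0]]
[[16,2],[28,12],[33,19],[35,12],[37,2],[41,0]]
[[16,2],[28,12],[33,19],[35,12],[37,2],[41,0]]
[[16,2],[28,12],[33,19],[35,12],[37,2],[41,0]]
[[16,2],[28,12],[33,19],[35,12],[37,2],[41,0],[46,16],[49,0]]
[[15,9],[25,2],[28,12],[33,19],[35,12],[37,2],[41,0],[46,16],[49,0]]
[[11,7],[15,9],[25,2],[28,12],[33,19],[35,12],[37,2],[41,0],[46,16],[49,0]]
[[11,7],[15,9],[25,2],[28,12],[33,19],[35,12],[37,2],[41,0],[46,16],[49,0]]
[[11,7],[15,9],[25,2],[28,12],[33,19],[35,12],[37,3],[46,16],[49,3],[50,0]]
[[11,7],[15,9],[25,2],[28,12],[33,19],[35,12],[37,4],[39,3],[46,16],[49,3],[50,0]]
[[11,7],[15,9],[25,2],[28,12],[33,19],[35,12],[37,4],[39,3],[46,16],[49,14],[50,0]]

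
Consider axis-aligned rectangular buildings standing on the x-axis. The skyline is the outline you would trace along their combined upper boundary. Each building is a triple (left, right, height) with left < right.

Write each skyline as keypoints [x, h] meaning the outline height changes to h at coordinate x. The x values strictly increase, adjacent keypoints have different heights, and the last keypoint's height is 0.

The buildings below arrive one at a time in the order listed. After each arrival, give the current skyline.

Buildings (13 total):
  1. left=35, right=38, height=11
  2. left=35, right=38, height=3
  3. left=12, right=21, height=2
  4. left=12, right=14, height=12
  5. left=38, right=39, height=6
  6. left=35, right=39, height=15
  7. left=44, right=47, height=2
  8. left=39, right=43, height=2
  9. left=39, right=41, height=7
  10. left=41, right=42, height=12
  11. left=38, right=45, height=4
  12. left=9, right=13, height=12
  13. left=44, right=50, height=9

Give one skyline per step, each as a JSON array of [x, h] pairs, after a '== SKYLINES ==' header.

== SKYLINES ==
[[35,11],[38,0]]
[[35,11],[38,0]]
[[12,2],[21,0],[35,11],[38,0]]
[[12,12],[14,2],[21,0],[35,11],[38,0]]
[[12,12],[14,2],[21,0],[35,11],[38,6],[39,0]]
[[12,12],[14,2],[21,0],[35,15],[39,0]]
[[12,12],[14,2],[21,0],[35,15],[39,0],[44,2],[47,0]]
[[12,12],[14,2],[21,0],[35,15],[39,2],[43,0],[44,2],[47,0]]
[[12,12],[14,2],[21,0],[35,15],[39,7],[41,2],[43,0],[44,2],[47,0]]
[[12,12],[14,2],[21,0],[35,15],[39,7],[41,12],[42,2],[43,0],[44,2],[47,0]]
[[12,12],[14,2],[21,0],[35,15],[39,7],[41,12],[42,4],[45,2],[47,0]]
[[9,12],[14,2],[21,0],[35,15],[39,7],[41,12],[42,4],[45,2],[47,0]]
[[9,12],[14,2],[21,0],[35,15],[39,7],[41,12],[42,4],[44,9],[50,0]]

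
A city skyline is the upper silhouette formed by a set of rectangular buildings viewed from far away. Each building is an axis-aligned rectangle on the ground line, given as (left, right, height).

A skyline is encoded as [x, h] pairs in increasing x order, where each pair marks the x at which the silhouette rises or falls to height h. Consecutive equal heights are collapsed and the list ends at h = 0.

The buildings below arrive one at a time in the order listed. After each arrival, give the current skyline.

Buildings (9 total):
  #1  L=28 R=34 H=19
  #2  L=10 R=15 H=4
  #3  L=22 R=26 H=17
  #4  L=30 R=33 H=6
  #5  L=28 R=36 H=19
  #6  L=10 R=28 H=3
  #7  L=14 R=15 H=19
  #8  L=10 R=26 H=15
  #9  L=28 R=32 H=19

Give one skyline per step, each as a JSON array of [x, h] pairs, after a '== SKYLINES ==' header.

== SKYLINES ==
[[28,19],[34,0]]
[[10,4],[15,0],[28,19],[34,0]]
[[10,4],[15,0],[22,17],[26,0],[28,19],[34,0]]
[[10,4],[15,0],[22,17],[26,0],[28,19],[34,0]]
[[10,4],[15,0],[22,17],[26,0],[28,19],[36,0]]
[[10,4],[15,3],[22,17],[26,3],[28,19],[36,0]]
[[10,4],[14,19],[15,3],[22,17],[26,3],[28,19],[36,0]]
[[10,15],[14,19],[15,15],[22,17],[26,3],[28,19],[36,0]]
[[10,15],[14,19],[15,15],[22,17],[26,3],[28,19],[36,0]]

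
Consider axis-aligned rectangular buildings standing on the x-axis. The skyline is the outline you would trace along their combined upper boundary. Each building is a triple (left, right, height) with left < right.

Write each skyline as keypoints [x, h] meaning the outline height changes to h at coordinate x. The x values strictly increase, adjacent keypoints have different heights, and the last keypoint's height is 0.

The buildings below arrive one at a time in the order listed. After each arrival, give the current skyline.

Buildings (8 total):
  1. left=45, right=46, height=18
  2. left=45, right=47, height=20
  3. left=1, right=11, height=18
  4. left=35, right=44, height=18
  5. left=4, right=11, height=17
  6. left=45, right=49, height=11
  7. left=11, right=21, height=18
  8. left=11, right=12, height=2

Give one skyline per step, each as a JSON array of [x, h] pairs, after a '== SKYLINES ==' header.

== SKYLINES ==
[[45,18],[46,0]]
[[45,20],[47,0]]
[[1,18],[11,0],[45,20],[47,0]]
[[1,18],[11,0],[35,18],[44,0],[45,20],[47,0]]
[[1,18],[11,0],[35,18],[44,0],[45,20],[47,0]]
[[1,18],[11,0],[35,18],[44,0],[45,20],[47,11],[49,0]]
[[1,18],[21,0],[35,18],[44,0],[45,20],[47,11],[49,0]]
[[1,18],[21,0],[35,18],[44,0],[45,20],[47,11],[49,0]]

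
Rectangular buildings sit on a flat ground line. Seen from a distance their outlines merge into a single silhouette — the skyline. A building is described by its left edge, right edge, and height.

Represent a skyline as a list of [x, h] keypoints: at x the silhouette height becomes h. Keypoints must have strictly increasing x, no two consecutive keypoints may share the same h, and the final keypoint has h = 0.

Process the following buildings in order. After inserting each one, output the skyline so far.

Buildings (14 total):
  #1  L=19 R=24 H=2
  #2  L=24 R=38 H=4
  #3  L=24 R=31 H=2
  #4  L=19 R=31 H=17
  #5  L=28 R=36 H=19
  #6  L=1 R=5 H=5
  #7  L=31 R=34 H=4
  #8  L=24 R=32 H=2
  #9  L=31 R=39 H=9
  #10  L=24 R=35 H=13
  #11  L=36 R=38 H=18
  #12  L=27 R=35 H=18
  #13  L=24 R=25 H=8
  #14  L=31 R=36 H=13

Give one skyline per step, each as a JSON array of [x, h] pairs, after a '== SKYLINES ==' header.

== SKYLINES ==
[[19,2],[24,0]]
[[19,2],[24,4],[38,0]]
[[19,2],[24,4],[38,0]]
[[19,17],[31,4],[38,0]]
[[19,17],[28,19],[36,4],[38,0]]
[[1,5],[5,0],[19,17],[28,19],[36,4],[38,0]]
[[1,5],[5,0],[19,17],[28,19],[36,4],[38,0]]
[[1,5],[5,0],[19,17],[28,19],[36,4],[38,0]]
[[1,5],[5,0],[19,17],[28,19],[36,9],[39,0]]
[[1,5],[5,0],[19,17],[28,19],[36,9],[39,0]]
[[1,5],[5,0],[19,17],[28,19],[36,18],[38,9],[39,0]]
[[1,5],[5,0],[19,17],[27,18],[28,19],[36,18],[38,9],[39,0]]
[[1,5],[5,0],[19,17],[27,18],[28,19],[36,18],[38,9],[39,0]]
[[1,5],[5,0],[19,17],[27,18],[28,19],[36,18],[38,9],[39,0]]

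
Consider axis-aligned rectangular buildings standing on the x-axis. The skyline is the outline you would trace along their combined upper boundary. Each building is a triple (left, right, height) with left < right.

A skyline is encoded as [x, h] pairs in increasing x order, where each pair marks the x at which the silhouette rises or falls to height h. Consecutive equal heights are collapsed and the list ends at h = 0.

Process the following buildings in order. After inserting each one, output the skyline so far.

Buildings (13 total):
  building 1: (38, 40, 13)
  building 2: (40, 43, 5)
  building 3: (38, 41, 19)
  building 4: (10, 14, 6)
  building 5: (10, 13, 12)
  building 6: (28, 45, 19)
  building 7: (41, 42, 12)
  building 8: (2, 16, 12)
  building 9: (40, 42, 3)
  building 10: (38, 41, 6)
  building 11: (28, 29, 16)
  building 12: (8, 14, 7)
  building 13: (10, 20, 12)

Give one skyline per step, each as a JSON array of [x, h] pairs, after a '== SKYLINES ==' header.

== SKYLINES ==
[[38,13],[40,0]]
[[38,13],[40,5],[43,0]]
[[38,19],[41,5],[43,0]]
[[10,6],[14,0],[38,19],[41,5],[43,0]]
[[10,12],[13,6],[14,0],[38,19],[41,5],[43,0]]
[[10,12],[13,6],[14,0],[28,19],[45,0]]
[[10,12],[13,6],[14,0],[28,19],[45,0]]
[[2,12],[16,0],[28,19],[45,0]]
[[2,12],[16,0],[28,19],[45,0]]
[[2,12],[16,0],[28,19],[45,0]]
[[2,12],[16,0],[28,19],[45,0]]
[[2,12],[16,0],[28,19],[45,0]]
[[2,12],[20,0],[28,19],[45,0]]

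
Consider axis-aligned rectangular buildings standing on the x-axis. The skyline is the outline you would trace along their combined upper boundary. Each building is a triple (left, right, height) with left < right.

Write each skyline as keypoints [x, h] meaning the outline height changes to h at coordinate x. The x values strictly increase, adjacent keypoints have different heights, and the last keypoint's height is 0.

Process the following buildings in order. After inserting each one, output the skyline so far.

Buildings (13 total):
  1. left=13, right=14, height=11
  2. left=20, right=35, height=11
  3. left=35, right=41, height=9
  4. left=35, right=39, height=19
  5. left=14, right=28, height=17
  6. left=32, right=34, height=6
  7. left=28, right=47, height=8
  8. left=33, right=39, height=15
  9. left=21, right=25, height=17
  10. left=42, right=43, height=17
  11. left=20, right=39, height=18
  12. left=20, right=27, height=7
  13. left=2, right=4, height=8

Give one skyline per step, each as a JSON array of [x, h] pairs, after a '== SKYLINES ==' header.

== SKYLINES ==
[[13,11],[14,0]]
[[13,11],[14,0],[20,11],[35,0]]
[[13,11],[14,0],[20,11],[35,9],[41,0]]
[[13,11],[14,0],[20,11],[35,19],[39,9],[41,0]]
[[13,11],[14,17],[28,11],[35,19],[39,9],[41,0]]
[[13,11],[14,17],[28,11],[35,19],[39,9],[41,0]]
[[13,11],[14,17],[28,11],[35,19],[39,9],[41,8],[47,0]]
[[13,11],[14,17],[28,11],[33,15],[35,19],[39,9],[41,8],[47,0]]
[[13,11],[14,17],[28,11],[33,15],[35,19],[39,9],[41,8],[47,0]]
[[13,11],[14,17],[28,11],[33,15],[35,19],[39,9],[41,8],[42,17],[43,8],[47,0]]
[[13,11],[14,17],[20,18],[35,19],[39,9],[41,8],[42,17],[43,8],[47,0]]
[[13,11],[14,17],[20,18],[35,19],[39,9],[41,8],[42,17],[43,8],[47,0]]
[[2,8],[4,0],[13,11],[14,17],[20,18],[35,19],[39,9],[41,8],[42,17],[43,8],[47,0]]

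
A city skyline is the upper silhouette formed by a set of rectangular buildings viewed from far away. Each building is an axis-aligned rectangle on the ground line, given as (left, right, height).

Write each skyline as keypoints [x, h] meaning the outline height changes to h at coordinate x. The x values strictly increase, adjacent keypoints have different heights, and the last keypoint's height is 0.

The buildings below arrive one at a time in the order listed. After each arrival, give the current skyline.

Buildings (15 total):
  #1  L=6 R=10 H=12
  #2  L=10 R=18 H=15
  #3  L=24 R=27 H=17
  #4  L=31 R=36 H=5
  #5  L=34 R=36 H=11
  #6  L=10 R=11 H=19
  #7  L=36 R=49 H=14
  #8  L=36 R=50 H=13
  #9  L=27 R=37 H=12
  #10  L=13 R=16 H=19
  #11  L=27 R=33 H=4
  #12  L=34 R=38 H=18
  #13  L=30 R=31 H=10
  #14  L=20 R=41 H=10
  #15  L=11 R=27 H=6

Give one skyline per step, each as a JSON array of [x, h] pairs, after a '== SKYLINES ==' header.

== SKYLINES ==
[[6,12],[10,0]]
[[6,12],[10,15],[18,0]]
[[6,12],[10,15],[18,0],[24,17],[27,0]]
[[6,12],[10,15],[18,0],[24,17],[27,0],[31,5],[36,0]]
[[6,12],[10,15],[18,0],[24,17],[27,0],[31,5],[34,11],[36,0]]
[[6,12],[10,19],[11,15],[18,0],[24,17],[27,0],[31,5],[34,11],[36,0]]
[[6,12],[10,19],[11,15],[18,0],[24,17],[27,0],[31,5],[34,11],[36,14],[49,0]]
[[6,12],[10,19],[11,15],[18,0],[24,17],[27,0],[31,5],[34,11],[36,14],[49,13],[50,0]]
[[6,12],[10,19],[11,15],[18,0],[24,17],[27,12],[36,14],[49,13],[50,0]]
[[6,12],[10,19],[11,15],[13,19],[16,15],[18,0],[24,17],[27,12],[36,14],[49,13],[50,0]]
[[6,12],[10,19],[11,15],[13,19],[16,15],[18,0],[24,17],[27,12],[36,14],[49,13],[50,0]]
[[6,12],[10,19],[11,15],[13,19],[16,15],[18,0],[24,17],[27,12],[34,18],[38,14],[49,13],[50,0]]
[[6,12],[10,19],[11,15],[13,19],[16,15],[18,0],[24,17],[27,12],[34,18],[38,14],[49,13],[50,0]]
[[6,12],[10,19],[11,15],[13,19],[16,15],[18,0],[20,10],[24,17],[27,12],[34,18],[38,14],[49,13],[50,0]]
[[6,12],[10,19],[11,15],[13,19],[16,15],[18,6],[20,10],[24,17],[27,12],[34,18],[38,14],[49,13],[50,0]]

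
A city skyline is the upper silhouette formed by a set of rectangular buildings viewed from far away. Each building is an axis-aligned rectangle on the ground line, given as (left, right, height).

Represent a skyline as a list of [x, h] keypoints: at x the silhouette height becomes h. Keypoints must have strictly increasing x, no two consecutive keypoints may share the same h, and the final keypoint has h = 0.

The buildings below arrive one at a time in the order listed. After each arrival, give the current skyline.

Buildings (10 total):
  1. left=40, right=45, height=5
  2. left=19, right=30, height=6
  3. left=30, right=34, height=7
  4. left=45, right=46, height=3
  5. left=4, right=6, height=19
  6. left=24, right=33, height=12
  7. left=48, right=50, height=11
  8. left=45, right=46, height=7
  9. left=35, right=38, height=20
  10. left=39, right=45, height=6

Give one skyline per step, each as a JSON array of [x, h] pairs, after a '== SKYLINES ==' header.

== SKYLINES ==
[[40,5],[45,0]]
[[19,6],[30,0],[40,5],[45,0]]
[[19,6],[30,7],[34,0],[40,5],[45,0]]
[[19,6],[30,7],[34,0],[40,5],[45,3],[46,0]]
[[4,19],[6,0],[19,6],[30,7],[34,0],[40,5],[45,3],[46,0]]
[[4,19],[6,0],[19,6],[24,12],[33,7],[34,0],[40,5],[45,3],[46,0]]
[[4,19],[6,0],[19,6],[24,12],[33,7],[34,0],[40,5],[45,3],[46,0],[48,11],[50,0]]
[[4,19],[6,0],[19,6],[24,12],[33,7],[34,0],[40,5],[45,7],[46,0],[48,11],[50,0]]
[[4,19],[6,0],[19,6],[24,12],[33,7],[34,0],[35,20],[38,0],[40,5],[45,7],[46,0],[48,11],[50,0]]
[[4,19],[6,0],[19,6],[24,12],[33,7],[34,0],[35,20],[38,0],[39,6],[45,7],[46,0],[48,11],[50,0]]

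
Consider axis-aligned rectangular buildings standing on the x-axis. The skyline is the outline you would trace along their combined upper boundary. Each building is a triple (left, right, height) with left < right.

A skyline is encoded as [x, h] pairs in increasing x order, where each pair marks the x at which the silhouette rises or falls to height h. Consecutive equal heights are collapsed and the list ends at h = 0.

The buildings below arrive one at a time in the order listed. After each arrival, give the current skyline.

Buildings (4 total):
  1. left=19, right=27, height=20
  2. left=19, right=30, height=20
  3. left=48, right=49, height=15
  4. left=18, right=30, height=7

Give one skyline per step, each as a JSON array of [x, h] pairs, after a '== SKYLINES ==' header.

== SKYLINES ==
[[19,20],[27,0]]
[[19,20],[30,0]]
[[19,20],[30,0],[48,15],[49,0]]
[[18,7],[19,20],[30,0],[48,15],[49,0]]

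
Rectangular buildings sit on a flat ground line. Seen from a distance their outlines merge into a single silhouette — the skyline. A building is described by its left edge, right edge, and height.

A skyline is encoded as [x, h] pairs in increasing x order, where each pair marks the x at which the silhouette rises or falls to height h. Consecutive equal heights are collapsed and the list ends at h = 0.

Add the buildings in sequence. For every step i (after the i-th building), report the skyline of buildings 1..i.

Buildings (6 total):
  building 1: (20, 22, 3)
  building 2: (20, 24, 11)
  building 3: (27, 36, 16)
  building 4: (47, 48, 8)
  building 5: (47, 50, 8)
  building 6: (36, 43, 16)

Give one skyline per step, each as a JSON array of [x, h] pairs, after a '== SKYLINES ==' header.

== SKYLINES ==
[[20,3],[22,0]]
[[20,11],[24,0]]
[[20,11],[24,0],[27,16],[36,0]]
[[20,11],[24,0],[27,16],[36,0],[47,8],[48,0]]
[[20,11],[24,0],[27,16],[36,0],[47,8],[50,0]]
[[20,11],[24,0],[27,16],[43,0],[47,8],[50,0]]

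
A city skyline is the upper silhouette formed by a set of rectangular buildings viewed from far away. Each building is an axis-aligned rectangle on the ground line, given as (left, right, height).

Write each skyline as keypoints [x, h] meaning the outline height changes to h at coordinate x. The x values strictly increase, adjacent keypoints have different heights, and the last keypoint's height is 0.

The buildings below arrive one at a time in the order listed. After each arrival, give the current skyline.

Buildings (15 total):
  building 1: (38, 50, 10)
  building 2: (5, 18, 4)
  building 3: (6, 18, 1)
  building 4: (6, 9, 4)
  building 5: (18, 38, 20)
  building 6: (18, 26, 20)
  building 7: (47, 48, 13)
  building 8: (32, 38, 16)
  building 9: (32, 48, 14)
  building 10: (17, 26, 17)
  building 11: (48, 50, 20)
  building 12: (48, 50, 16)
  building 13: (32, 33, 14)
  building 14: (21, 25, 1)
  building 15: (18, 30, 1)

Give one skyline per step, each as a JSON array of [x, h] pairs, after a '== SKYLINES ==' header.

== SKYLINES ==
[[38,10],[50,0]]
[[5,4],[18,0],[38,10],[50,0]]
[[5,4],[18,0],[38,10],[50,0]]
[[5,4],[18,0],[38,10],[50,0]]
[[5,4],[18,20],[38,10],[50,0]]
[[5,4],[18,20],[38,10],[50,0]]
[[5,4],[18,20],[38,10],[47,13],[48,10],[50,0]]
[[5,4],[18,20],[38,10],[47,13],[48,10],[50,0]]
[[5,4],[18,20],[38,14],[48,10],[50,0]]
[[5,4],[17,17],[18,20],[38,14],[48,10],[50,0]]
[[5,4],[17,17],[18,20],[38,14],[48,20],[50,0]]
[[5,4],[17,17],[18,20],[38,14],[48,20],[50,0]]
[[5,4],[17,17],[18,20],[38,14],[48,20],[50,0]]
[[5,4],[17,17],[18,20],[38,14],[48,20],[50,0]]
[[5,4],[17,17],[18,20],[38,14],[48,20],[50,0]]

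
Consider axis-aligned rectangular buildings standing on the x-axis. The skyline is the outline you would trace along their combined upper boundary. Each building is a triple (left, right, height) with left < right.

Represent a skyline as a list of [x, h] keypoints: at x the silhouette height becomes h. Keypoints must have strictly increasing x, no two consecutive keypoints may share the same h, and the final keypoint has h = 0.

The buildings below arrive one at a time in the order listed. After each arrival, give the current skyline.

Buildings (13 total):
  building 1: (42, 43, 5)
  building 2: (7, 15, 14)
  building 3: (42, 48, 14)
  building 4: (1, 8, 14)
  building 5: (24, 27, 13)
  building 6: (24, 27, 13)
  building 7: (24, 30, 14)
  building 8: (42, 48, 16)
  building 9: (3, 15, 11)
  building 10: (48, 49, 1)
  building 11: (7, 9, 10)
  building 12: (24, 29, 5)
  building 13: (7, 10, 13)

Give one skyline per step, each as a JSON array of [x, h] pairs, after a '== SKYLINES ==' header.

== SKYLINES ==
[[42,5],[43,0]]
[[7,14],[15,0],[42,5],[43,0]]
[[7,14],[15,0],[42,14],[48,0]]
[[1,14],[15,0],[42,14],[48,0]]
[[1,14],[15,0],[24,13],[27,0],[42,14],[48,0]]
[[1,14],[15,0],[24,13],[27,0],[42,14],[48,0]]
[[1,14],[15,0],[24,14],[30,0],[42,14],[48,0]]
[[1,14],[15,0],[24,14],[30,0],[42,16],[48,0]]
[[1,14],[15,0],[24,14],[30,0],[42,16],[48,0]]
[[1,14],[15,0],[24,14],[30,0],[42,16],[48,1],[49,0]]
[[1,14],[15,0],[24,14],[30,0],[42,16],[48,1],[49,0]]
[[1,14],[15,0],[24,14],[30,0],[42,16],[48,1],[49,0]]
[[1,14],[15,0],[24,14],[30,0],[42,16],[48,1],[49,0]]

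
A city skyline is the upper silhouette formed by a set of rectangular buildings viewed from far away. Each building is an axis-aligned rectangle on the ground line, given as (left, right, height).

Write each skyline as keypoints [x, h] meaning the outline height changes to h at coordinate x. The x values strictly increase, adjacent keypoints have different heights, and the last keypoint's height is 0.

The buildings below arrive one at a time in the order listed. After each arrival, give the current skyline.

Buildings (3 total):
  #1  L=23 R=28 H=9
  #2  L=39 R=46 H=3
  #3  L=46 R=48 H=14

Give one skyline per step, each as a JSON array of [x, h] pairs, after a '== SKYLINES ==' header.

== SKYLINES ==
[[23,9],[28,0]]
[[23,9],[28,0],[39,3],[46,0]]
[[23,9],[28,0],[39,3],[46,14],[48,0]]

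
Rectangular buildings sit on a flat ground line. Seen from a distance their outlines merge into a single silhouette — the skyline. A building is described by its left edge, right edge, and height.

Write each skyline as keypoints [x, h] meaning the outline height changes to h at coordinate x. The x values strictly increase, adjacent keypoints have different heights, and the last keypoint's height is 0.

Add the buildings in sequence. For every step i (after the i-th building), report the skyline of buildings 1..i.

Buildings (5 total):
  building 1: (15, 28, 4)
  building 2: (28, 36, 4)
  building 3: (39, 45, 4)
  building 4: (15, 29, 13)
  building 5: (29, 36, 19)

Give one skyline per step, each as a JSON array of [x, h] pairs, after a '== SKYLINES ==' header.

== SKYLINES ==
[[15,4],[28,0]]
[[15,4],[36,0]]
[[15,4],[36,0],[39,4],[45,0]]
[[15,13],[29,4],[36,0],[39,4],[45,0]]
[[15,13],[29,19],[36,0],[39,4],[45,0]]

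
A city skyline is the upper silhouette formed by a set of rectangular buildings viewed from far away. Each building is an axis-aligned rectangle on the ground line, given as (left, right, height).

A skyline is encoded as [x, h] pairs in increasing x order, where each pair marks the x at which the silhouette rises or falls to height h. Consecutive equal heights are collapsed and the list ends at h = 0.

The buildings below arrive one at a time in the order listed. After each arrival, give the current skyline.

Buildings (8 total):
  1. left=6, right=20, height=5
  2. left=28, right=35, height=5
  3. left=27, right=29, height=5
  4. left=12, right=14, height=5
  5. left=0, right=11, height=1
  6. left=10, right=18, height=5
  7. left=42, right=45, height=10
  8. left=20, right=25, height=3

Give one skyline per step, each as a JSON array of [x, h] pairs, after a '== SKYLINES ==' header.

== SKYLINES ==
[[6,5],[20,0]]
[[6,5],[20,0],[28,5],[35,0]]
[[6,5],[20,0],[27,5],[35,0]]
[[6,5],[20,0],[27,5],[35,0]]
[[0,1],[6,5],[20,0],[27,5],[35,0]]
[[0,1],[6,5],[20,0],[27,5],[35,0]]
[[0,1],[6,5],[20,0],[27,5],[35,0],[42,10],[45,0]]
[[0,1],[6,5],[20,3],[25,0],[27,5],[35,0],[42,10],[45,0]]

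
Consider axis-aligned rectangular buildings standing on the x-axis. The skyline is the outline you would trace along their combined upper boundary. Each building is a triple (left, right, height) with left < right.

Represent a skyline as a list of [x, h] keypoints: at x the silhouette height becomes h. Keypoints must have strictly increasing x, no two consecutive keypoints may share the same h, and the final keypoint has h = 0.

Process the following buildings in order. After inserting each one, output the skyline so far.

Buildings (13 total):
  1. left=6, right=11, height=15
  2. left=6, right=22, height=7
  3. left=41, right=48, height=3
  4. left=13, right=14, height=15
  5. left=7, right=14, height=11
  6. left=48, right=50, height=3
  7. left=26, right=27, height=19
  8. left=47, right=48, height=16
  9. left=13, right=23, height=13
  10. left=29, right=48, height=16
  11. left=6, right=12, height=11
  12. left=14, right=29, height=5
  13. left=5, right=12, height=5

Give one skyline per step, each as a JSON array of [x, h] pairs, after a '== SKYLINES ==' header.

== SKYLINES ==
[[6,15],[11,0]]
[[6,15],[11,7],[22,0]]
[[6,15],[11,7],[22,0],[41,3],[48,0]]
[[6,15],[11,7],[13,15],[14,7],[22,0],[41,3],[48,0]]
[[6,15],[11,11],[13,15],[14,7],[22,0],[41,3],[48,0]]
[[6,15],[11,11],[13,15],[14,7],[22,0],[41,3],[50,0]]
[[6,15],[11,11],[13,15],[14,7],[22,0],[26,19],[27,0],[41,3],[50,0]]
[[6,15],[11,11],[13,15],[14,7],[22,0],[26,19],[27,0],[41,3],[47,16],[48,3],[50,0]]
[[6,15],[11,11],[13,15],[14,13],[23,0],[26,19],[27,0],[41,3],[47,16],[48,3],[50,0]]
[[6,15],[11,11],[13,15],[14,13],[23,0],[26,19],[27,0],[29,16],[48,3],[50,0]]
[[6,15],[11,11],[13,15],[14,13],[23,0],[26,19],[27,0],[29,16],[48,3],[50,0]]
[[6,15],[11,11],[13,15],[14,13],[23,5],[26,19],[27,5],[29,16],[48,3],[50,0]]
[[5,5],[6,15],[11,11],[13,15],[14,13],[23,5],[26,19],[27,5],[29,16],[48,3],[50,0]]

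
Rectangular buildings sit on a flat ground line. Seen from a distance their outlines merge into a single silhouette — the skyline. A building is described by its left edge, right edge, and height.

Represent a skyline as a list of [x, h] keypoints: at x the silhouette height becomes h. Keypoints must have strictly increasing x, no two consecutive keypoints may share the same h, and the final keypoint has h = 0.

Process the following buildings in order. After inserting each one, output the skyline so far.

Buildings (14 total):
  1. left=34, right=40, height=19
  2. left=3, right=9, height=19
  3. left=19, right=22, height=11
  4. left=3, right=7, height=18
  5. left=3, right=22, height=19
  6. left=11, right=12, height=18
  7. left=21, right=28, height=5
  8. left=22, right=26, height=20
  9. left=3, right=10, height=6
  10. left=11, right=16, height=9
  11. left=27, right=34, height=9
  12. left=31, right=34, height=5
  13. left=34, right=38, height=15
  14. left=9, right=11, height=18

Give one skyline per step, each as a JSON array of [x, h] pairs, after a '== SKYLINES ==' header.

== SKYLINES ==
[[34,19],[40,0]]
[[3,19],[9,0],[34,19],[40,0]]
[[3,19],[9,0],[19,11],[22,0],[34,19],[40,0]]
[[3,19],[9,0],[19,11],[22,0],[34,19],[40,0]]
[[3,19],[22,0],[34,19],[40,0]]
[[3,19],[22,0],[34,19],[40,0]]
[[3,19],[22,5],[28,0],[34,19],[40,0]]
[[3,19],[22,20],[26,5],[28,0],[34,19],[40,0]]
[[3,19],[22,20],[26,5],[28,0],[34,19],[40,0]]
[[3,19],[22,20],[26,5],[28,0],[34,19],[40,0]]
[[3,19],[22,20],[26,5],[27,9],[34,19],[40,0]]
[[3,19],[22,20],[26,5],[27,9],[34,19],[40,0]]
[[3,19],[22,20],[26,5],[27,9],[34,19],[40,0]]
[[3,19],[22,20],[26,5],[27,9],[34,19],[40,0]]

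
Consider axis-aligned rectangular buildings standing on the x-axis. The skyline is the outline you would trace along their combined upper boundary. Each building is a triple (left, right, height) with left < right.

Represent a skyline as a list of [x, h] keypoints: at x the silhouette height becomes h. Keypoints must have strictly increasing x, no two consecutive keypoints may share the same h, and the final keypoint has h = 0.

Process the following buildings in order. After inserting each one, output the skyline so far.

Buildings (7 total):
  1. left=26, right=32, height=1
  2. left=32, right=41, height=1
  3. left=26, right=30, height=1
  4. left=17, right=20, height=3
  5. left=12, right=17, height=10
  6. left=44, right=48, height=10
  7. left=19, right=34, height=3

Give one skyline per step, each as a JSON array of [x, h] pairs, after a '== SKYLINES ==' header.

== SKYLINES ==
[[26,1],[32,0]]
[[26,1],[41,0]]
[[26,1],[41,0]]
[[17,3],[20,0],[26,1],[41,0]]
[[12,10],[17,3],[20,0],[26,1],[41,0]]
[[12,10],[17,3],[20,0],[26,1],[41,0],[44,10],[48,0]]
[[12,10],[17,3],[34,1],[41,0],[44,10],[48,0]]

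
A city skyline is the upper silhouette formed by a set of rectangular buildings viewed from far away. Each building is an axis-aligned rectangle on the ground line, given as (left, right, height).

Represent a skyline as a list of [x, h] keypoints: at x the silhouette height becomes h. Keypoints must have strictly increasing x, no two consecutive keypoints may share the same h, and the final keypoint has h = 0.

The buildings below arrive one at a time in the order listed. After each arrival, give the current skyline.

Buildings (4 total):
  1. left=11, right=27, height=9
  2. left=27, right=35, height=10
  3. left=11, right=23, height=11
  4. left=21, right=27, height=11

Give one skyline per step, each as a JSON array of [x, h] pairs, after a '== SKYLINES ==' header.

== SKYLINES ==
[[11,9],[27,0]]
[[11,9],[27,10],[35,0]]
[[11,11],[23,9],[27,10],[35,0]]
[[11,11],[27,10],[35,0]]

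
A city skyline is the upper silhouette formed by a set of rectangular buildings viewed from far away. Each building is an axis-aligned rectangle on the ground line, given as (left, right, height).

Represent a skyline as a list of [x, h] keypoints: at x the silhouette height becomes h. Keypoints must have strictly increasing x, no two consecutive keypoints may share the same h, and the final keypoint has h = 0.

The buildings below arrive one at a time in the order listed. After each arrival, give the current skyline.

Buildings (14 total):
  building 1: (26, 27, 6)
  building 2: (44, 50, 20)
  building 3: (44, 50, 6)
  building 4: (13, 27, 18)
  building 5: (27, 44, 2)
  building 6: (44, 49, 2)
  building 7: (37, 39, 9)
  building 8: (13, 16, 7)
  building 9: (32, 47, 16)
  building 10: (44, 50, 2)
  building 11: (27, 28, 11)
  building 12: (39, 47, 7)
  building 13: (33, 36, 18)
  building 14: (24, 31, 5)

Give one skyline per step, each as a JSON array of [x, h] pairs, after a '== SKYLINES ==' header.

== SKYLINES ==
[[26,6],[27,0]]
[[26,6],[27,0],[44,20],[50,0]]
[[26,6],[27,0],[44,20],[50,0]]
[[13,18],[27,0],[44,20],[50,0]]
[[13,18],[27,2],[44,20],[50,0]]
[[13,18],[27,2],[44,20],[50,0]]
[[13,18],[27,2],[37,9],[39,2],[44,20],[50,0]]
[[13,18],[27,2],[37,9],[39,2],[44,20],[50,0]]
[[13,18],[27,2],[32,16],[44,20],[50,0]]
[[13,18],[27,2],[32,16],[44,20],[50,0]]
[[13,18],[27,11],[28,2],[32,16],[44,20],[50,0]]
[[13,18],[27,11],[28,2],[32,16],[44,20],[50,0]]
[[13,18],[27,11],[28,2],[32,16],[33,18],[36,16],[44,20],[50,0]]
[[13,18],[27,11],[28,5],[31,2],[32,16],[33,18],[36,16],[44,20],[50,0]]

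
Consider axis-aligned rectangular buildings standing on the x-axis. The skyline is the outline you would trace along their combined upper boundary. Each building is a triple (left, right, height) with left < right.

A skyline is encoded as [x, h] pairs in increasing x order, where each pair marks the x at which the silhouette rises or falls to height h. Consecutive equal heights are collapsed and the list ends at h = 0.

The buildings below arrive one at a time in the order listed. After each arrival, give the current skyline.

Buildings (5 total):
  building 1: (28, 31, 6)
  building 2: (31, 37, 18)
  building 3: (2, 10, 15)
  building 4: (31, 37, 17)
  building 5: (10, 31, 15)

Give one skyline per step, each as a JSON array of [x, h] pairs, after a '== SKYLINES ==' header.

== SKYLINES ==
[[28,6],[31,0]]
[[28,6],[31,18],[37,0]]
[[2,15],[10,0],[28,6],[31,18],[37,0]]
[[2,15],[10,0],[28,6],[31,18],[37,0]]
[[2,15],[31,18],[37,0]]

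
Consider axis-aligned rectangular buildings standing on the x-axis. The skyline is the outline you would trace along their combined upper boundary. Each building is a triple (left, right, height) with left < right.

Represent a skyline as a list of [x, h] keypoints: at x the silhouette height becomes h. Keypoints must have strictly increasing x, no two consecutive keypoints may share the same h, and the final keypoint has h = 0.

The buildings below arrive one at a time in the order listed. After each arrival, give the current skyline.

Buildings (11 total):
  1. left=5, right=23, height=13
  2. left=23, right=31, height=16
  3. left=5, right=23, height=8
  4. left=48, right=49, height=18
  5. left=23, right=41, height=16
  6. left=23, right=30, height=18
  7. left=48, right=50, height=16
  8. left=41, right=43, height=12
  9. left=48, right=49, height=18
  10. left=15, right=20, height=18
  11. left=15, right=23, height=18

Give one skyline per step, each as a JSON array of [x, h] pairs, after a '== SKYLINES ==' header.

== SKYLINES ==
[[5,13],[23,0]]
[[5,13],[23,16],[31,0]]
[[5,13],[23,16],[31,0]]
[[5,13],[23,16],[31,0],[48,18],[49,0]]
[[5,13],[23,16],[41,0],[48,18],[49,0]]
[[5,13],[23,18],[30,16],[41,0],[48,18],[49,0]]
[[5,13],[23,18],[30,16],[41,0],[48,18],[49,16],[50,0]]
[[5,13],[23,18],[30,16],[41,12],[43,0],[48,18],[49,16],[50,0]]
[[5,13],[23,18],[30,16],[41,12],[43,0],[48,18],[49,16],[50,0]]
[[5,13],[15,18],[20,13],[23,18],[30,16],[41,12],[43,0],[48,18],[49,16],[50,0]]
[[5,13],[15,18],[30,16],[41,12],[43,0],[48,18],[49,16],[50,0]]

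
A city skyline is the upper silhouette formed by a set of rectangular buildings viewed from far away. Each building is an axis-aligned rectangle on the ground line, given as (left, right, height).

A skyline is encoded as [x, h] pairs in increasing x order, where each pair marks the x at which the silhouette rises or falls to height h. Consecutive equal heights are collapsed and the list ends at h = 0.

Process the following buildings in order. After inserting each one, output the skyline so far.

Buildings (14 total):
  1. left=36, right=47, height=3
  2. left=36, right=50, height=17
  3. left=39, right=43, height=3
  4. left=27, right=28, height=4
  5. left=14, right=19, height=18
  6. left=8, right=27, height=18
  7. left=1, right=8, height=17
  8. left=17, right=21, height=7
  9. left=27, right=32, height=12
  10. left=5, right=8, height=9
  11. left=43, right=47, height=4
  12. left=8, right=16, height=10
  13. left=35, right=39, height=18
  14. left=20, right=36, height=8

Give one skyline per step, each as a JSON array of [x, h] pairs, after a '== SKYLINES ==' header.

== SKYLINES ==
[[36,3],[47,0]]
[[36,17],[50,0]]
[[36,17],[50,0]]
[[27,4],[28,0],[36,17],[50,0]]
[[14,18],[19,0],[27,4],[28,0],[36,17],[50,0]]
[[8,18],[27,4],[28,0],[36,17],[50,0]]
[[1,17],[8,18],[27,4],[28,0],[36,17],[50,0]]
[[1,17],[8,18],[27,4],[28,0],[36,17],[50,0]]
[[1,17],[8,18],[27,12],[32,0],[36,17],[50,0]]
[[1,17],[8,18],[27,12],[32,0],[36,17],[50,0]]
[[1,17],[8,18],[27,12],[32,0],[36,17],[50,0]]
[[1,17],[8,18],[27,12],[32,0],[36,17],[50,0]]
[[1,17],[8,18],[27,12],[32,0],[35,18],[39,17],[50,0]]
[[1,17],[8,18],[27,12],[32,8],[35,18],[39,17],[50,0]]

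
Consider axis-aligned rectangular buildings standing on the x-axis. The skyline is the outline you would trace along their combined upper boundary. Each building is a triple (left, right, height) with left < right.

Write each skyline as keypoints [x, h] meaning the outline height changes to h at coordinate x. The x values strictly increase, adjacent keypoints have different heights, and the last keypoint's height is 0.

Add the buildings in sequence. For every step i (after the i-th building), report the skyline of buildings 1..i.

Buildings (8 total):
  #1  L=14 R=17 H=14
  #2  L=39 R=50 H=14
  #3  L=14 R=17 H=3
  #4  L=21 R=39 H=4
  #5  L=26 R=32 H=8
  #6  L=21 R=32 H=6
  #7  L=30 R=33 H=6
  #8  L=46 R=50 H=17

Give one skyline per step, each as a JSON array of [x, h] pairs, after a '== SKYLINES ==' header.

== SKYLINES ==
[[14,14],[17,0]]
[[14,14],[17,0],[39,14],[50,0]]
[[14,14],[17,0],[39,14],[50,0]]
[[14,14],[17,0],[21,4],[39,14],[50,0]]
[[14,14],[17,0],[21,4],[26,8],[32,4],[39,14],[50,0]]
[[14,14],[17,0],[21,6],[26,8],[32,4],[39,14],[50,0]]
[[14,14],[17,0],[21,6],[26,8],[32,6],[33,4],[39,14],[50,0]]
[[14,14],[17,0],[21,6],[26,8],[32,6],[33,4],[39,14],[46,17],[50,0]]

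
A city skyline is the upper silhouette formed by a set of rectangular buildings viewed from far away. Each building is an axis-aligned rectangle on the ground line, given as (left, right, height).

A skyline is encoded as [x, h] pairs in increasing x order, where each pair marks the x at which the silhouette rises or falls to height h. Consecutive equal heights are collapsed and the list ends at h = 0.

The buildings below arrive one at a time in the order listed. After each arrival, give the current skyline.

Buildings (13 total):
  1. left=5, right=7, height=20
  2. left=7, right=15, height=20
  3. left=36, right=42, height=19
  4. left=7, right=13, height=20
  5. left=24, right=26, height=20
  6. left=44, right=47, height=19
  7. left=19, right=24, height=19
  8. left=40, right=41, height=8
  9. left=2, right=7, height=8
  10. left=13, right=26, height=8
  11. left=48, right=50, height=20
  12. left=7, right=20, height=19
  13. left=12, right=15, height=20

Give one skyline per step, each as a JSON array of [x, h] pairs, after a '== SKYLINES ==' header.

== SKYLINES ==
[[5,20],[7,0]]
[[5,20],[15,0]]
[[5,20],[15,0],[36,19],[42,0]]
[[5,20],[15,0],[36,19],[42,0]]
[[5,20],[15,0],[24,20],[26,0],[36,19],[42,0]]
[[5,20],[15,0],[24,20],[26,0],[36,19],[42,0],[44,19],[47,0]]
[[5,20],[15,0],[19,19],[24,20],[26,0],[36,19],[42,0],[44,19],[47,0]]
[[5,20],[15,0],[19,19],[24,20],[26,0],[36,19],[42,0],[44,19],[47,0]]
[[2,8],[5,20],[15,0],[19,19],[24,20],[26,0],[36,19],[42,0],[44,19],[47,0]]
[[2,8],[5,20],[15,8],[19,19],[24,20],[26,0],[36,19],[42,0],[44,19],[47,0]]
[[2,8],[5,20],[15,8],[19,19],[24,20],[26,0],[36,19],[42,0],[44,19],[47,0],[48,20],[50,0]]
[[2,8],[5,20],[15,19],[24,20],[26,0],[36,19],[42,0],[44,19],[47,0],[48,20],[50,0]]
[[2,8],[5,20],[15,19],[24,20],[26,0],[36,19],[42,0],[44,19],[47,0],[48,20],[50,0]]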